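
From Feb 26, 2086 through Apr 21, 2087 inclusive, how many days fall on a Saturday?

60

Feb 26, 2086 is a Tuesday.
That's 420 days from start to end, counting both.
420 = 7 × 60, so the span is exactly 60 full weeks.
Each full week contributes one Saturday: 60 so far.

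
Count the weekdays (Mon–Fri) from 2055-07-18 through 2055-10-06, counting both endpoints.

2055-07-18 is a Sunday.
That's 81 days from start to end, counting both.
81 = 7 × 11 + 4, so there are 11 full weeks plus 4 extra days.
Each full week contributes 5 weekdays (Mon–Fri): 11 × 5 = 55.
The 4 extra days are Sun, Mon, Tue, Wed — 3 of them qualify.
Total: 55 + 3 = 58.

58 weekdays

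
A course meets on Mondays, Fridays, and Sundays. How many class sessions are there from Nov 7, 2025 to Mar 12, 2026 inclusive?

54

Nov 7, 2025 is a Friday.
That's 126 days from start to end, counting both.
126 = 7 × 18, so the span is exactly 18 full weeks.
Each full week contributes 3 days from the set (Mon, Fri, Sun): 18 × 3 = 54.
Total: 54.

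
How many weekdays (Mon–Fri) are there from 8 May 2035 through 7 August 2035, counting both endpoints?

8 May 2035 is a Tuesday.
That's 92 days from start to end, counting both.
92 = 7 × 13 + 1, so there are 13 full weeks plus 1 extra day.
Each full week contributes 5 weekdays (Mon–Fri): 13 × 5 = 65.
The 1 extra day is Tuesday — 1 of them qualifies.
Total: 65 + 1 = 66.

66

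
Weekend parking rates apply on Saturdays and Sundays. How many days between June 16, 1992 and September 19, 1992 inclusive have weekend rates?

June 16, 1992 is a Tuesday.
The range spans 96 days (inclusive of both endpoints).
96 = 7 × 13 + 5, so there are 13 full weeks plus 5 extra days.
Each full week contributes 2 weekend days (Sat, Sun): 13 × 2 = 26.
The 5 extra days are Tuesday, Wednesday, Thursday, Friday, Saturday — 1 of them qualifies.
Total: 26 + 1 = 27.

27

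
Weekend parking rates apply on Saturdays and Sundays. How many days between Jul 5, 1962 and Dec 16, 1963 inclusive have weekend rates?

Jul 5, 1962 is a Thursday.
From Jul 5, 1962 to Dec 16, 1963 is 530 days inclusive.
530 = 7 × 75 + 5, so there are 75 full weeks plus 5 extra days.
Each full week contributes 2 weekend days (Sat, Sun): 75 × 2 = 150.
The 5 extra days are Thu, Fri, Sat, Sun, Mon — 2 of them qualify.
Total: 150 + 2 = 152.

152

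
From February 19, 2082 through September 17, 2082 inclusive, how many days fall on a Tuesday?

30

February 19, 2082 is a Thursday.
From February 19, 2082 to September 17, 2082 is 211 days inclusive.
211 = 7 × 30 + 1, so there are 30 full weeks plus 1 extra day.
Each full week contributes one Tuesday: 30 so far.
The 1 extra day is Thursday — none qualify.
Total: 30 + 0 = 30.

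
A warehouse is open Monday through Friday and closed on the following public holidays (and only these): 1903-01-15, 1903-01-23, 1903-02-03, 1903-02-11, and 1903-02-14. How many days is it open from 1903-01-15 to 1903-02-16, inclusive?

19 business days

1903-01-15 is a Thursday.
The range spans 33 days (inclusive of both endpoints).
33 = 7 × 4 + 5, so there are 4 full weeks plus 5 extra days.
Each full week contributes 5 weekdays (Mon–Fri): 4 × 5 = 20.
The 5 extra days are Thursday, Friday, Saturday, Sunday, Monday — 3 of them qualify.
Total: 20 + 3 = 23.
Holidays: 1903-01-15 (Thu); 1903-01-23 (Fri); 1903-02-03 (Tue); 1903-02-11 (Wed); 1903-02-14 (Sat).
4 of the 5 holidays fall on weekdays; the rest are weekends and were already excluded.
Business days: 23 − 4 = 19.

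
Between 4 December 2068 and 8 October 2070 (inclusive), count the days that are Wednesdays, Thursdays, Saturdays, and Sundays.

385

4 December 2068 is a Tuesday.
From 4 December 2068 to 8 October 2070 is 674 days inclusive.
674 = 7 × 96 + 2, so there are 96 full weeks plus 2 extra days.
Each full week contributes 4 days from the set (Wed, Thu, Sat, Sun): 96 × 4 = 384.
The 2 extra days are Tue, Wed — 1 of them qualifies.
Total: 384 + 1 = 385.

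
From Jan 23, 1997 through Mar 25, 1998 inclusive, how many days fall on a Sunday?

61 Sundays

Jan 23, 1997 is a Thursday.
The range spans 427 days (inclusive of both endpoints).
427 = 7 × 61, so the span is exactly 61 full weeks.
Each full week contributes one Sunday: 61 so far.
Total: 61.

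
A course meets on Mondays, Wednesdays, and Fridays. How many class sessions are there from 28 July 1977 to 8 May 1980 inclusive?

435

28 July 1977 is a Thursday.
That's 1016 days from start to end, counting both.
1016 = 7 × 145 + 1, so there are 145 full weeks plus 1 extra day.
Each full week contributes 3 days from the set (Mon, Wed, Fri): 145 × 3 = 435.
The 1 extra day is Thu — none qualify.
Total: 435 + 0 = 435.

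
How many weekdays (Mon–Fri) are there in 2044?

261 weekdays

Jan 1, 2044 is a Friday.
That's 366 days from start to end, counting both.
366 = 7 × 52 + 2, so there are 52 full weeks plus 2 extra days.
Each full week contributes 5 weekdays (Mon–Fri): 52 × 5 = 260.
The 2 extra days are Fri, Sat — 1 of them qualifies.
Total: 260 + 1 = 261.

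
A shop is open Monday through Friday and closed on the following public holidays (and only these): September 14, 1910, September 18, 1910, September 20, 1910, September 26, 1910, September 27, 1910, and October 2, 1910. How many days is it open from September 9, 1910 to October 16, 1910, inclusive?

September 9, 1910 is a Friday.
That's 38 days from start to end, counting both.
38 = 7 × 5 + 3, so there are 5 full weeks plus 3 extra days.
Each full week contributes 5 weekdays (Mon–Fri): 5 × 5 = 25.
The 3 extra days are Friday, Saturday, Sunday — 1 of them qualifies.
Total: 25 + 1 = 26.
Holidays: September 14, 1910 (Wed); September 18, 1910 (Sun); September 20, 1910 (Tue); September 26, 1910 (Mon); September 27, 1910 (Tue); October 2, 1910 (Sun).
4 of the 6 holidays fall on weekdays; the rest are weekends and were already excluded.
Business days: 26 − 4 = 22.

22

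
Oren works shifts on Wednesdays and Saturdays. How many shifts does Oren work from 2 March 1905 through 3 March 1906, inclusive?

2 March 1905 is a Thursday.
That's 367 days from start to end, counting both.
367 = 7 × 52 + 3, so there are 52 full weeks plus 3 extra days.
Each full week contributes 2 days from the set (Wed, Sat): 52 × 2 = 104.
The 3 extra days are Thursday, Friday, Saturday — 1 of them qualifies.
Total: 104 + 1 = 105.

105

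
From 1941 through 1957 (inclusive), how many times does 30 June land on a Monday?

Day of week of June 30 in each year:
1941: Mon ✓, 1942: Tue, 1943: Wed, 1944: Fri, 1945: Sat, 1946: Sun, 1947: Mon ✓, 1948: Wed, 1949: Thu, 1950: Fri, 1951: Sat, 1952: Mon ✓, 1953: Tue, 1954: Wed, 1955: Thu, 1956: Sat, 1957: Sun
Mondays: 1941, 1947, 1952.

3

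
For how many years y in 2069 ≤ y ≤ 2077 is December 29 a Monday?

1

Day of week of December 29 in each year:
2069: Sun, 2070: Mon ✓, 2071: Tue, 2072: Thu, 2073: Fri, 2074: Sat, 2075: Sun, 2076: Tue, 2077: Wed
Mondays: 2070.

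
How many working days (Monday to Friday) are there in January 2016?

21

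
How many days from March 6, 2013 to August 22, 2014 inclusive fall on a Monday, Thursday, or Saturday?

229

March 6, 2013 is a Wednesday.
The range spans 535 days (inclusive of both endpoints).
535 = 7 × 76 + 3, so there are 76 full weeks plus 3 extra days.
Each full week contributes 3 days from the set (Mon, Thu, Sat): 76 × 3 = 228.
The 3 extra days are Wed, Thu, Fri — 1 of them qualifies.
Total: 228 + 1 = 229.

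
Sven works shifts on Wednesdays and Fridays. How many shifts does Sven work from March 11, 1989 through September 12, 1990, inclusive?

March 11, 1989 is a Saturday.
The range spans 551 days (inclusive of both endpoints).
551 = 7 × 78 + 5, so there are 78 full weeks plus 5 extra days.
Each full week contributes 2 days from the set (Wed, Fri): 78 × 2 = 156.
The 5 extra days are Saturday, Sunday, Monday, Tuesday, Wednesday — 1 of them qualifies.
Total: 156 + 1 = 157.

157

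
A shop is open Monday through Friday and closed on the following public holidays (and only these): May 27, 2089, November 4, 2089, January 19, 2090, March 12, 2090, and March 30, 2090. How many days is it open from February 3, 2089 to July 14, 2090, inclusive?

373

February 3, 2089 is a Thursday.
From February 3, 2089 to July 14, 2090 is 527 days inclusive.
527 = 7 × 75 + 2, so there are 75 full weeks plus 2 extra days.
Each full week contributes 5 weekdays (Mon–Fri): 75 × 5 = 375.
The 2 extra days are Thu, Fri — 2 of them qualify.
Total: 375 + 2 = 377.
Holidays: May 27, 2089 (Fri); November 4, 2089 (Fri); January 19, 2090 (Thu); March 12, 2090 (Sun); March 30, 2090 (Thu).
4 of the 5 holidays fall on weekdays; the rest are weekends and were already excluded.
Business days: 377 − 4 = 373.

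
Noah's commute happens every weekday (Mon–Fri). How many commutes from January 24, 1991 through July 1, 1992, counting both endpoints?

January 24, 1991 is a Thursday.
From January 24, 1991 to July 1, 1992 is 525 days inclusive.
525 = 7 × 75, so the span is exactly 75 full weeks.
Each full week contributes 5 weekdays (Mon–Fri): 75 × 5 = 375.

375 weekdays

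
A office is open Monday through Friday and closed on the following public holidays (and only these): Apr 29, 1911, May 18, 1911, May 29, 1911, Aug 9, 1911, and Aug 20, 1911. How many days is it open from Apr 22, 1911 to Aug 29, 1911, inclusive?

Apr 22, 1911 is a Saturday.
From Apr 22, 1911 to Aug 29, 1911 is 130 days inclusive.
130 = 7 × 18 + 4, so there are 18 full weeks plus 4 extra days.
Each full week contributes 5 weekdays (Mon–Fri): 18 × 5 = 90.
The 4 extra days are Saturday, Sunday, Monday, Tuesday — 2 of them qualify.
Total: 90 + 2 = 92.
Holidays: Apr 29, 1911 (Sat); May 18, 1911 (Thu); May 29, 1911 (Mon); Aug 9, 1911 (Wed); Aug 20, 1911 (Sun).
3 of the 5 holidays fall on weekdays; the rest are weekends and were already excluded.
Business days: 92 − 3 = 89.

89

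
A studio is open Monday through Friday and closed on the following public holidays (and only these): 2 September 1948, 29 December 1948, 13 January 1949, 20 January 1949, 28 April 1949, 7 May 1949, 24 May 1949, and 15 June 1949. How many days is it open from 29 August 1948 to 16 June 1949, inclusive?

202

29 August 1948 is a Sunday.
The range spans 292 days (inclusive of both endpoints).
292 = 7 × 41 + 5, so there are 41 full weeks plus 5 extra days.
Each full week contributes 5 weekdays (Mon–Fri): 41 × 5 = 205.
The 5 extra days are Sun, Mon, Tue, Wed, Thu — 4 of them qualify.
Total: 205 + 4 = 209.
Holidays: 2 September 1948 (Thu); 29 December 1948 (Wed); 13 January 1949 (Thu); 20 January 1949 (Thu); 28 April 1949 (Thu); 7 May 1949 (Sat); 24 May 1949 (Tue); 15 June 1949 (Wed).
7 of the 8 holidays fall on weekdays; the rest are weekends and were already excluded.
Business days: 209 − 7 = 202.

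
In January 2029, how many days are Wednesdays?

5

Jan 1, 2029 is a Monday.
From Jan 1, 2029 to Jan 31, 2029 is 31 days inclusive.
31 = 7 × 4 + 3, so there are 4 full weeks plus 3 extra days.
Each full week contributes one Wednesday: 4 so far.
The 3 extra days are Mon, Tue, Wed — 1 of them qualifies.
Total: 4 + 1 = 5.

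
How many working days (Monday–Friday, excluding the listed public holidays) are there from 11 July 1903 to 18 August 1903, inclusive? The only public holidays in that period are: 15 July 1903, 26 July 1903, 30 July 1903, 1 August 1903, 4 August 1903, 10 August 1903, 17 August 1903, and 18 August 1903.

21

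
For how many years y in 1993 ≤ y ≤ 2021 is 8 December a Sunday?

Day of week of December 8 in each year:
1993: Wed, 1994: Thu, 1995: Fri, 1996: Sun ✓, 1997: Mon, 1998: Tue, 1999: Wed, 2000: Fri, 2001: Sat, 2002: Sun ✓, 2003: Mon, 2004: Wed, 2005: Thu, 2006: Fri, 2007: Sat, 2008: Mon, 2009: Tue, 2010: Wed, 2011: Thu, 2012: Sat, 2013: Sun ✓, 2014: Mon, 2015: Tue, 2016: Thu, 2017: Fri, 2018: Sat, 2019: Sun ✓, 2020: Tue, 2021: Wed
Sundays: 1996, 2002, 2013, 2019.

4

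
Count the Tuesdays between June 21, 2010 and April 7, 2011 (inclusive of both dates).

42 Tuesdays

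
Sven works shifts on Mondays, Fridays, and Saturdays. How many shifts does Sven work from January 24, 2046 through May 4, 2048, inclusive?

January 24, 2046 is a Wednesday.
From January 24, 2046 to May 4, 2048 is 832 days inclusive.
832 = 7 × 118 + 6, so there are 118 full weeks plus 6 extra days.
Each full week contributes 3 days from the set (Mon, Fri, Sat): 118 × 3 = 354.
The 6 extra days are Wed, Thu, Fri, Sat, Sun, Mon — 3 of them qualify.
Total: 354 + 3 = 357.

357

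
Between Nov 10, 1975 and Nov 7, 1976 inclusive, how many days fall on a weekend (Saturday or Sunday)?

104

Nov 10, 1975 is a Monday.
The range spans 364 days (inclusive of both endpoints).
364 = 7 × 52, so the span is exactly 52 full weeks.
Each full week contributes 2 weekend days (Sat, Sun): 52 × 2 = 104.
Total: 104.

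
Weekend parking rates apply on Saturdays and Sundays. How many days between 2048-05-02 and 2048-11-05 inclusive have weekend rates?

2048-05-02 is a Saturday.
The range spans 188 days (inclusive of both endpoints).
188 = 7 × 26 + 6, so there are 26 full weeks plus 6 extra days.
Each full week contributes 2 weekend days (Sat, Sun): 26 × 2 = 52.
The 6 extra days are Saturday, Sunday, Monday, Tuesday, Wednesday, Thursday — 2 of them qualify.
Total: 52 + 2 = 54.

54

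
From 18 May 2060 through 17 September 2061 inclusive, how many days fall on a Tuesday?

18 May 2060 is a Tuesday.
That's 488 days from start to end, counting both.
488 = 7 × 69 + 5, so there are 69 full weeks plus 5 extra days.
Each full week contributes one Tuesday: 69 so far.
The 5 extra days are Tuesday, Wednesday, Thursday, Friday, Saturday — 1 of them qualifies.
Total: 69 + 1 = 70.

70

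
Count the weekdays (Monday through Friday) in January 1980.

23 weekdays

1980-01-01 is a Tuesday.
From 1980-01-01 to 1980-01-31 is 31 days inclusive.
31 = 7 × 4 + 3, so there are 4 full weeks plus 3 extra days.
Each full week contributes 5 weekdays (Mon–Fri): 4 × 5 = 20.
The 3 extra days are Tue, Wed, Thu — 3 of them qualify.
Total: 20 + 3 = 23.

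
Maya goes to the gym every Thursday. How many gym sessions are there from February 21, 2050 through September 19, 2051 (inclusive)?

82

February 21, 2050 is a Monday.
That's 576 days from start to end, counting both.
576 = 7 × 82 + 2, so there are 82 full weeks plus 2 extra days.
Each full week contributes one Thursday: 82 so far.
The 2 extra days are Monday, Tuesday — none qualify.
Total: 82 + 0 = 82.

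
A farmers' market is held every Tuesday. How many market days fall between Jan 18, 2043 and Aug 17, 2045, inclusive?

135

Jan 18, 2043 is a Sunday.
From Jan 18, 2043 to Aug 17, 2045 is 943 days inclusive.
943 = 7 × 134 + 5, so there are 134 full weeks plus 5 extra days.
Each full week contributes one Tuesday: 134 so far.
The 5 extra days are Sun, Mon, Tue, Wed, Thu — 1 of them qualifies.
Total: 134 + 1 = 135.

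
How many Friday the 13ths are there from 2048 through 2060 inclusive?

21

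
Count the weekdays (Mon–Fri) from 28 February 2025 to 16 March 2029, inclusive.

1056 weekdays

28 February 2025 is a Friday.
From 28 February 2025 to 16 March 2029 is 1478 days inclusive.
1478 = 7 × 211 + 1, so there are 211 full weeks plus 1 extra day.
Each full week contributes 5 weekdays (Mon–Fri): 211 × 5 = 1055.
The 1 extra day is Friday — 1 of them qualifies.
Total: 1055 + 1 = 1056.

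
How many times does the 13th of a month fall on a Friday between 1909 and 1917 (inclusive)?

14

Friday-the-13ths by year:
1909: Aug
1910: May
1911: Jan, Oct
1912: Sep, Dec
1913: Jun
1914: Feb, Mar, Nov
1915: Aug
1916: Oct
1917: Apr, Jul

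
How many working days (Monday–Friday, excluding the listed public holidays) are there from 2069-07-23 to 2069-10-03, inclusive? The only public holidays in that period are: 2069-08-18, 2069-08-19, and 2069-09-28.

2069-07-23 is a Tuesday.
The range spans 73 days (inclusive of both endpoints).
73 = 7 × 10 + 3, so there are 10 full weeks plus 3 extra days.
Each full week contributes 5 weekdays (Mon–Fri): 10 × 5 = 50.
The 3 extra days are Tuesday, Wednesday, Thursday — 3 of them qualify.
Total: 50 + 3 = 53.
Holidays: 2069-08-18 (Sun); 2069-08-19 (Mon); 2069-09-28 (Sat).
1 of the 3 holidays fall on weekdays; the rest are weekends and were already excluded.
Business days: 53 − 1 = 52.

52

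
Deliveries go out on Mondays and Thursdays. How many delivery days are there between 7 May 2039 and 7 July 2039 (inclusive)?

18

7 May 2039 is a Saturday.
That's 62 days from start to end, counting both.
62 = 7 × 8 + 6, so there are 8 full weeks plus 6 extra days.
Each full week contributes 2 days from the set (Mon, Thu): 8 × 2 = 16.
The 6 extra days are Saturday, Sunday, Monday, Tuesday, Wednesday, Thursday — 2 of them qualify.
Total: 16 + 2 = 18.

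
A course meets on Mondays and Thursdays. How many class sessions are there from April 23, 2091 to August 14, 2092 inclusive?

April 23, 2091 is a Monday.
From April 23, 2091 to August 14, 2092 is 480 days inclusive.
480 = 7 × 68 + 4, so there are 68 full weeks plus 4 extra days.
Each full week contributes 2 days from the set (Mon, Thu): 68 × 2 = 136.
The 4 extra days are Monday, Tuesday, Wednesday, Thursday — 2 of them qualify.
Total: 136 + 2 = 138.

138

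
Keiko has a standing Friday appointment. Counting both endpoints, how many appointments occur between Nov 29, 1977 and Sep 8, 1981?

197 Fridays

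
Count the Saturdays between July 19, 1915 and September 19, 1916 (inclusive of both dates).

61

July 19, 1915 is a Monday.
From July 19, 1915 to September 19, 1916 is 429 days inclusive.
429 = 7 × 61 + 2, so there are 61 full weeks plus 2 extra days.
Each full week contributes one Saturday: 61 so far.
The 2 extra days are Monday, Tuesday — none qualify.
Total: 61 + 0 = 61.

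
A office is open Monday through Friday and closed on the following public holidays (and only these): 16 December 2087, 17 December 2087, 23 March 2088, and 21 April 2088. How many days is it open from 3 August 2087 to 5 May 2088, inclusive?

194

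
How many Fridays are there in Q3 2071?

July 1, 2071 is a Wednesday.
The range spans 92 days (inclusive of both endpoints).
92 = 7 × 13 + 1, so there are 13 full weeks plus 1 extra day.
Each full week contributes one Friday: 13 so far.
The 1 extra day is Wednesday — none qualify.
Total: 13 + 0 = 13.

13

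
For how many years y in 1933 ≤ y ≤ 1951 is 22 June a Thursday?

4

Day of week of June 22 in each year:
1933: Thu ✓, 1934: Fri, 1935: Sat, 1936: Mon, 1937: Tue, 1938: Wed, 1939: Thu ✓, 1940: Sat, 1941: Sun, 1942: Mon, 1943: Tue, 1944: Thu ✓, 1945: Fri, 1946: Sat, 1947: Sun, 1948: Tue, 1949: Wed, 1950: Thu ✓, 1951: Fri
Thursdays: 1933, 1939, 1944, 1950.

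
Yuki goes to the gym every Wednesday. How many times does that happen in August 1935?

4

Aug 1, 1935 is a Thursday.
The range spans 31 days (inclusive of both endpoints).
31 = 7 × 4 + 3, so there are 4 full weeks plus 3 extra days.
Each full week contributes one Wednesday: 4 so far.
The 3 extra days are Thursday, Friday, Saturday — none qualify.
Total: 4 + 0 = 4.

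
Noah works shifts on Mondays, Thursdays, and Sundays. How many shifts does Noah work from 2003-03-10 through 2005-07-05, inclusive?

2003-03-10 is a Monday.
The range spans 849 days (inclusive of both endpoints).
849 = 7 × 121 + 2, so there are 121 full weeks plus 2 extra days.
Each full week contributes 3 days from the set (Mon, Thu, Sun): 121 × 3 = 363.
The 2 extra days are Mon, Tue — 1 of them qualifies.
Total: 363 + 1 = 364.

364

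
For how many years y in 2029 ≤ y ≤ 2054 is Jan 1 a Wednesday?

4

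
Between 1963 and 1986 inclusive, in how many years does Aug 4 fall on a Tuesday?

3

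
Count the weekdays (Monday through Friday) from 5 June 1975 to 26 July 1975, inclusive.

37 weekdays

5 June 1975 is a Thursday.
From 5 June 1975 to 26 July 1975 is 52 days inclusive.
52 = 7 × 7 + 3, so there are 7 full weeks plus 3 extra days.
Each full week contributes 5 weekdays (Mon–Fri): 7 × 5 = 35.
The 3 extra days are Thu, Fri, Sat — 2 of them qualify.
Total: 35 + 2 = 37.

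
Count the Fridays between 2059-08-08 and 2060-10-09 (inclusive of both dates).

62

2059-08-08 is a Friday.
That's 429 days from start to end, counting both.
429 = 7 × 61 + 2, so there are 61 full weeks plus 2 extra days.
Each full week contributes one Friday: 61 so far.
The 2 extra days are Fri, Sat — 1 of them qualifies.
Total: 61 + 1 = 62.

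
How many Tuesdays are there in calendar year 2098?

52

Jan 1, 2098 is a Wednesday.
That's 365 days from start to end, counting both.
365 = 7 × 52 + 1, so there are 52 full weeks plus 1 extra day.
Each full week contributes one Tuesday: 52 so far.
The 1 extra day is Wed — none qualify.
Total: 52 + 0 = 52.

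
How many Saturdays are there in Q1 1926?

13

1 January 1926 is a Friday.
From 1 January 1926 to 31 March 1926 is 90 days inclusive.
90 = 7 × 12 + 6, so there are 12 full weeks plus 6 extra days.
Each full week contributes one Saturday: 12 so far.
The 6 extra days are Fri, Sat, Sun, Mon, Tue, Wed — 1 of them qualifies.
Total: 12 + 1 = 13.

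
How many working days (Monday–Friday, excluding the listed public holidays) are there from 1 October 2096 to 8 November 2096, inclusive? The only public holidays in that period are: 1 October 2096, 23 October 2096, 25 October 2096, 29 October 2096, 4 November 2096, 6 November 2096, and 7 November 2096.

23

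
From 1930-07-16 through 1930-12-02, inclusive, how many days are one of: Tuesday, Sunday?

40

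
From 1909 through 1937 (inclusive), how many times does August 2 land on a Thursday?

Day of week of August 2 in each year:
1909: Mon, 1910: Tue, 1911: Wed, 1912: Fri, 1913: Sat, 1914: Sun, 1915: Mon, 1916: Wed, 1917: Thu ✓, 1918: Fri, 1919: Sat, 1920: Mon, 1921: Tue, 1922: Wed, 1923: Thu ✓, 1924: Sat, 1925: Sun, 1926: Mon, 1927: Tue, 1928: Thu ✓, 1929: Fri, 1930: Sat, 1931: Sun, 1932: Tue, 1933: Wed, 1934: Thu ✓, 1935: Fri, 1936: Sun, 1937: Mon
Thursdays: 1917, 1923, 1928, 1934.

4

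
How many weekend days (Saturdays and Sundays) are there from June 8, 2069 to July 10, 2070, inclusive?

June 8, 2069 is a Saturday.
From June 8, 2069 to July 10, 2070 is 398 days inclusive.
398 = 7 × 56 + 6, so there are 56 full weeks plus 6 extra days.
Each full week contributes 2 weekend days (Sat, Sun): 56 × 2 = 112.
The 6 extra days are Saturday, Sunday, Monday, Tuesday, Wednesday, Thursday — 2 of them qualify.
Total: 112 + 2 = 114.

114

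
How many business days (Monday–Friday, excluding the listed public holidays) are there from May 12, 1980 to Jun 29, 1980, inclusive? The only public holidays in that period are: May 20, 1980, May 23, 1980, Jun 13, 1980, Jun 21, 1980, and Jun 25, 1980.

31

May 12, 1980 is a Monday.
From May 12, 1980 to Jun 29, 1980 is 49 days inclusive.
49 = 7 × 7, so the span is exactly 7 full weeks.
Each full week contributes 5 weekdays (Mon–Fri): 7 × 5 = 35.
Total: 35.
Holidays: May 20, 1980 (Tue); May 23, 1980 (Fri); Jun 13, 1980 (Fri); Jun 21, 1980 (Sat); Jun 25, 1980 (Wed).
4 of the 5 holidays fall on weekdays; the rest are weekends and were already excluded.
Business days: 35 − 4 = 31.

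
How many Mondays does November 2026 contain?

November 1, 2026 is a Sunday.
The range spans 30 days (inclusive of both endpoints).
30 = 7 × 4 + 2, so there are 4 full weeks plus 2 extra days.
Each full week contributes one Monday: 4 so far.
The 2 extra days are Sun, Mon — 1 of them qualifies.
Total: 4 + 1 = 5.

5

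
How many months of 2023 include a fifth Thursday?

4

A month has five Thursdays exactly when Thursday falls within its first (length − 28) days.
Jan: 31 days, starts Sun → 5 of Sun, Mon, Tue
Feb: 28 days, starts Wed → 5 of (none)
Mar: 31 days, starts Wed → 5 of Wed, Thu, Fri ✓
Apr: 30 days, starts Sat → 5 of Sat, Sun
May: 31 days, starts Mon → 5 of Mon, Tue, Wed
Jun: 30 days, starts Thu → 5 of Thu, Fri ✓
Jul: 31 days, starts Sat → 5 of Sat, Sun, Mon
Aug: 31 days, starts Tue → 5 of Tue, Wed, Thu ✓
Sep: 30 days, starts Fri → 5 of Fri, Sat
Oct: 31 days, starts Sun → 5 of Sun, Mon, Tue
Nov: 30 days, starts Wed → 5 of Wed, Thu ✓
Dec: 31 days, starts Fri → 5 of Fri, Sat, Sun
Months with five Thursdays: Mar, Jun, Aug, Nov.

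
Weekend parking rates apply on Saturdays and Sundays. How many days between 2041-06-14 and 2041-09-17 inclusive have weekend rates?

28

2041-06-14 is a Friday.
The range spans 96 days (inclusive of both endpoints).
96 = 7 × 13 + 5, so there are 13 full weeks plus 5 extra days.
Each full week contributes 2 weekend days (Sat, Sun): 13 × 2 = 26.
The 5 extra days are Fri, Sat, Sun, Mon, Tue — 2 of them qualify.
Total: 26 + 2 = 28.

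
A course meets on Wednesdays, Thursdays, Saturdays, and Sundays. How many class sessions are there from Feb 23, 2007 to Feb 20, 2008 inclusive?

207

Feb 23, 2007 is a Friday.
That's 363 days from start to end, counting both.
363 = 7 × 51 + 6, so there are 51 full weeks plus 6 extra days.
Each full week contributes 4 days from the set (Wed, Thu, Sat, Sun): 51 × 4 = 204.
The 6 extra days are Friday, Saturday, Sunday, Monday, Tuesday, Wednesday — 3 of them qualify.
Total: 204 + 3 = 207.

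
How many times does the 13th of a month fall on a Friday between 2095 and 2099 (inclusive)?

10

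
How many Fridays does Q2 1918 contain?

13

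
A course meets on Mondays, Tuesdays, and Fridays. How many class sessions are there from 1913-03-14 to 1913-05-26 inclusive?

32

1913-03-14 is a Friday.
That's 74 days from start to end, counting both.
74 = 7 × 10 + 4, so there are 10 full weeks plus 4 extra days.
Each full week contributes 3 days from the set (Mon, Tue, Fri): 10 × 3 = 30.
The 4 extra days are Friday, Saturday, Sunday, Monday — 2 of them qualify.
Total: 30 + 2 = 32.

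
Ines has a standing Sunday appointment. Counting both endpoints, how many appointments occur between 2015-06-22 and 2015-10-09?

15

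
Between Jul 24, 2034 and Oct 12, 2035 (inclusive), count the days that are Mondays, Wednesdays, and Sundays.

Jul 24, 2034 is a Monday.
That's 446 days from start to end, counting both.
446 = 7 × 63 + 5, so there are 63 full weeks plus 5 extra days.
Each full week contributes 3 days from the set (Mon, Wed, Sun): 63 × 3 = 189.
The 5 extra days are Mon, Tue, Wed, Thu, Fri — 2 of them qualify.
Total: 189 + 2 = 191.

191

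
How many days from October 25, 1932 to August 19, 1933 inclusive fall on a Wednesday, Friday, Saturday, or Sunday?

171

October 25, 1932 is a Tuesday.
The range spans 299 days (inclusive of both endpoints).
299 = 7 × 42 + 5, so there are 42 full weeks plus 5 extra days.
Each full week contributes 4 days from the set (Wed, Fri, Sat, Sun): 42 × 4 = 168.
The 5 extra days are Tuesday, Wednesday, Thursday, Friday, Saturday — 3 of them qualify.
Total: 168 + 3 = 171.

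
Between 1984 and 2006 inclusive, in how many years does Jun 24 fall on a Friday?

3

Day of week of June 24 in each year:
1984: Sun, 1985: Mon, 1986: Tue, 1987: Wed, 1988: Fri ✓, 1989: Sat, 1990: Sun, 1991: Mon, 1992: Wed, 1993: Thu, 1994: Fri ✓, 1995: Sat, 1996: Mon, 1997: Tue, 1998: Wed, 1999: Thu, 2000: Sat, 2001: Sun, 2002: Mon, 2003: Tue, 2004: Thu, 2005: Fri ✓, 2006: Sat
Fridays: 1988, 1994, 2005.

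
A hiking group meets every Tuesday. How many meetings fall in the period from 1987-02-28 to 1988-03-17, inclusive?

55 Tuesdays

1987-02-28 is a Saturday.
That's 384 days from start to end, counting both.
384 = 7 × 54 + 6, so there are 54 full weeks plus 6 extra days.
Each full week contributes one Tuesday: 54 so far.
The 6 extra days are Sat, Sun, Mon, Tue, Wed, Thu — 1 of them qualifies.
Total: 54 + 1 = 55.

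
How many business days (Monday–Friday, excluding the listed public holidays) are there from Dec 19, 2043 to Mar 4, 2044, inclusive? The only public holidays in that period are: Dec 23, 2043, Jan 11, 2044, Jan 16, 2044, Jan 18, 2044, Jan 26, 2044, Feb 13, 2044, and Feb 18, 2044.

50

Dec 19, 2043 is a Saturday.
That's 77 days from start to end, counting both.
77 = 7 × 11, so the span is exactly 11 full weeks.
Each full week contributes 5 weekdays (Mon–Fri): 11 × 5 = 55.
Holidays: Dec 23, 2043 (Wed); Jan 11, 2044 (Mon); Jan 16, 2044 (Sat); Jan 18, 2044 (Mon); Jan 26, 2044 (Tue); Feb 13, 2044 (Sat); Feb 18, 2044 (Thu).
5 of the 7 holidays fall on weekdays; the rest are weekends and were already excluded.
Business days: 55 − 5 = 50.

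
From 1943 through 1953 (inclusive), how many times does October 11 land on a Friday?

Day of week of October 11 in each year:
1943: Mon, 1944: Wed, 1945: Thu, 1946: Fri ✓, 1947: Sat, 1948: Mon, 1949: Tue, 1950: Wed, 1951: Thu, 1952: Sat, 1953: Sun
Fridays: 1946.

1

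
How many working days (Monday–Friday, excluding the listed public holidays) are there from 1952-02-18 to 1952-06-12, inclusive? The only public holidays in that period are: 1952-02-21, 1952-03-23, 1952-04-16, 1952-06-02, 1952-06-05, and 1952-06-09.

79

1952-02-18 is a Monday.
That's 116 days from start to end, counting both.
116 = 7 × 16 + 4, so there are 16 full weeks plus 4 extra days.
Each full week contributes 5 weekdays (Mon–Fri): 16 × 5 = 80.
The 4 extra days are Mon, Tue, Wed, Thu — 4 of them qualify.
Total: 80 + 4 = 84.
Holidays: 1952-02-21 (Thu); 1952-03-23 (Sun); 1952-04-16 (Wed); 1952-06-02 (Mon); 1952-06-05 (Thu); 1952-06-09 (Mon).
5 of the 6 holidays fall on weekdays; the rest are weekends and were already excluded.
Business days: 84 − 5 = 79.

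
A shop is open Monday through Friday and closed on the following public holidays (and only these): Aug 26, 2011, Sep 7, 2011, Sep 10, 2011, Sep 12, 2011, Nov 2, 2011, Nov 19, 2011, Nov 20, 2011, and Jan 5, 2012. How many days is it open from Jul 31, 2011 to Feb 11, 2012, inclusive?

135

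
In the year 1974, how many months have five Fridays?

A month has five Fridays exactly when Friday falls within its first (length − 28) days.
Jan: 31 days, starts Tue → 5 of Tue, Wed, Thu
Feb: 28 days, starts Fri → 5 of (none)
Mar: 31 days, starts Fri → 5 of Fri, Sat, Sun ✓
Apr: 30 days, starts Mon → 5 of Mon, Tue
May: 31 days, starts Wed → 5 of Wed, Thu, Fri ✓
Jun: 30 days, starts Sat → 5 of Sat, Sun
Jul: 31 days, starts Mon → 5 of Mon, Tue, Wed
Aug: 31 days, starts Thu → 5 of Thu, Fri, Sat ✓
Sep: 30 days, starts Sun → 5 of Sun, Mon
Oct: 31 days, starts Tue → 5 of Tue, Wed, Thu
Nov: 30 days, starts Fri → 5 of Fri, Sat ✓
Dec: 31 days, starts Sun → 5 of Sun, Mon, Tue
Months with five Fridays: Mar, May, Aug, Nov.

4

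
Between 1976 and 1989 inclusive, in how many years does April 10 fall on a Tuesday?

2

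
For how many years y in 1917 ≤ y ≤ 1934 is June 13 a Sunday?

2

Day of week of June 13 in each year:
1917: Wed, 1918: Thu, 1919: Fri, 1920: Sun ✓, 1921: Mon, 1922: Tue, 1923: Wed, 1924: Fri, 1925: Sat, 1926: Sun ✓, 1927: Mon, 1928: Wed, 1929: Thu, 1930: Fri, 1931: Sat, 1932: Mon, 1933: Tue, 1934: Wed
Sundays: 1920, 1926.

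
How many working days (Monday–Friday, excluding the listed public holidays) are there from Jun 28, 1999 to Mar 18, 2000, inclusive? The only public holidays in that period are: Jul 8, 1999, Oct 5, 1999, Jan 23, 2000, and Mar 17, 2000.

Jun 28, 1999 is a Monday.
From Jun 28, 1999 to Mar 18, 2000 is 265 days inclusive.
265 = 7 × 37 + 6, so there are 37 full weeks plus 6 extra days.
Each full week contributes 5 weekdays (Mon–Fri): 37 × 5 = 185.
The 6 extra days are Monday, Tuesday, Wednesday, Thursday, Friday, Saturday — 5 of them qualify.
Total: 185 + 5 = 190.
Holidays: Jul 8, 1999 (Thu); Oct 5, 1999 (Tue); Jan 23, 2000 (Sun); Mar 17, 2000 (Fri).
3 of the 4 holidays fall on weekdays; the rest are weekends and were already excluded.
Business days: 190 − 3 = 187.

187 working days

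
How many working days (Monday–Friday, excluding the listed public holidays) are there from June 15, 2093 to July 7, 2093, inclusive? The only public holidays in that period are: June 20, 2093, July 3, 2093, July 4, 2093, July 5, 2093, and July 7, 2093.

15

June 15, 2093 is a Monday.
That's 23 days from start to end, counting both.
23 = 7 × 3 + 2, so there are 3 full weeks plus 2 extra days.
Each full week contributes 5 weekdays (Mon–Fri): 3 × 5 = 15.
The 2 extra days are Monday, Tuesday — 2 of them qualify.
Total: 15 + 2 = 17.
Holidays: June 20, 2093 (Sat); July 3, 2093 (Fri); July 4, 2093 (Sat); July 5, 2093 (Sun); July 7, 2093 (Tue).
2 of the 5 holidays fall on weekdays; the rest are weekends and were already excluded.
Business days: 17 − 2 = 15.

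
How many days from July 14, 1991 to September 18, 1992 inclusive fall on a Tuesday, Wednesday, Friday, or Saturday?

247

July 14, 1991 is a Sunday.
From July 14, 1991 to September 18, 1992 is 433 days inclusive.
433 = 7 × 61 + 6, so there are 61 full weeks plus 6 extra days.
Each full week contributes 4 days from the set (Tue, Wed, Fri, Sat): 61 × 4 = 244.
The 6 extra days are Sunday, Monday, Tuesday, Wednesday, Thursday, Friday — 3 of them qualify.
Total: 244 + 3 = 247.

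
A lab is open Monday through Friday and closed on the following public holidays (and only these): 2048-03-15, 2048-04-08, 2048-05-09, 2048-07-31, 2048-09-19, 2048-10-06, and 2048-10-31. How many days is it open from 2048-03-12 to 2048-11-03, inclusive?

2048-03-12 is a Thursday.
From 2048-03-12 to 2048-11-03 is 237 days inclusive.
237 = 7 × 33 + 6, so there are 33 full weeks plus 6 extra days.
Each full week contributes 5 weekdays (Mon–Fri): 33 × 5 = 165.
The 6 extra days are Thursday, Friday, Saturday, Sunday, Monday, Tuesday — 4 of them qualify.
Total: 165 + 4 = 169.
Holidays: 2048-03-15 (Sun); 2048-04-08 (Wed); 2048-05-09 (Sat); 2048-07-31 (Fri); 2048-09-19 (Sat); 2048-10-06 (Tue); 2048-10-31 (Sat).
3 of the 7 holidays fall on weekdays; the rest are weekends and were already excluded.
Business days: 169 − 3 = 166.

166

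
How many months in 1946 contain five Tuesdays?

5

A month has five Tuesdays exactly when Tuesday falls within its first (length − 28) days.
Jan: 31 days, starts Tue → 5 of Tue, Wed, Thu ✓
Feb: 28 days, starts Fri → 5 of (none)
Mar: 31 days, starts Fri → 5 of Fri, Sat, Sun
Apr: 30 days, starts Mon → 5 of Mon, Tue ✓
May: 31 days, starts Wed → 5 of Wed, Thu, Fri
Jun: 30 days, starts Sat → 5 of Sat, Sun
Jul: 31 days, starts Mon → 5 of Mon, Tue, Wed ✓
Aug: 31 days, starts Thu → 5 of Thu, Fri, Sat
Sep: 30 days, starts Sun → 5 of Sun, Mon
Oct: 31 days, starts Tue → 5 of Tue, Wed, Thu ✓
Nov: 30 days, starts Fri → 5 of Fri, Sat
Dec: 31 days, starts Sun → 5 of Sun, Mon, Tue ✓
Months with five Tuesdays: Jan, Apr, Jul, Oct, Dec.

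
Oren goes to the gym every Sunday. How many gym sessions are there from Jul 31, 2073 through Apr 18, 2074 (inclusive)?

37 Sundays

Jul 31, 2073 is a Monday.
That's 262 days from start to end, counting both.
262 = 7 × 37 + 3, so there are 37 full weeks plus 3 extra days.
Each full week contributes one Sunday: 37 so far.
The 3 extra days are Monday, Tuesday, Wednesday — none qualify.
Total: 37 + 0 = 37.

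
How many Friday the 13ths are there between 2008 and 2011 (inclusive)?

Friday-the-13ths by year:
2008: Jun
2009: Feb, Mar, Nov
2010: Aug
2011: May

6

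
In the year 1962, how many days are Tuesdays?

52

Jan 1, 1962 is a Monday.
That's 365 days from start to end, counting both.
365 = 7 × 52 + 1, so there are 52 full weeks plus 1 extra day.
Each full week contributes one Tuesday: 52 so far.
The 1 extra day is Monday — none qualify.
Total: 52 + 0 = 52.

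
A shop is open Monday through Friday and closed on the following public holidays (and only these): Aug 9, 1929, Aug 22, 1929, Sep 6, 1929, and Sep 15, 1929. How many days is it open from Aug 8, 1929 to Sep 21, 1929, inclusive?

29 working days

Aug 8, 1929 is a Thursday.
From Aug 8, 1929 to Sep 21, 1929 is 45 days inclusive.
45 = 7 × 6 + 3, so there are 6 full weeks plus 3 extra days.
Each full week contributes 5 weekdays (Mon–Fri): 6 × 5 = 30.
The 3 extra days are Thursday, Friday, Saturday — 2 of them qualify.
Total: 30 + 2 = 32.
Holidays: Aug 9, 1929 (Fri); Aug 22, 1929 (Thu); Sep 6, 1929 (Fri); Sep 15, 1929 (Sun).
3 of the 4 holidays fall on weekdays; the rest are weekends and were already excluded.
Business days: 32 − 3 = 29.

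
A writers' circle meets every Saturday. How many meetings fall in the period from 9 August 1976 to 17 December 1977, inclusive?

71

9 August 1976 is a Monday.
That's 496 days from start to end, counting both.
496 = 7 × 70 + 6, so there are 70 full weeks plus 6 extra days.
Each full week contributes one Saturday: 70 so far.
The 6 extra days are Mon, Tue, Wed, Thu, Fri, Sat — 1 of them qualifies.
Total: 70 + 1 = 71.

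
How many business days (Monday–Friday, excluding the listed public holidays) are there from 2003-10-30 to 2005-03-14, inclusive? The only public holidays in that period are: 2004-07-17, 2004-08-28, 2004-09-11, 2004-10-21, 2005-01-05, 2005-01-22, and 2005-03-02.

355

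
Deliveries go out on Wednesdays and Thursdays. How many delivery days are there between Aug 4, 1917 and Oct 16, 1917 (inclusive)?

20

Aug 4, 1917 is a Saturday.
The range spans 74 days (inclusive of both endpoints).
74 = 7 × 10 + 4, so there are 10 full weeks plus 4 extra days.
Each full week contributes 2 days from the set (Wed, Thu): 10 × 2 = 20.
The 4 extra days are Saturday, Sunday, Monday, Tuesday — none qualify.
Total: 20 + 0 = 20.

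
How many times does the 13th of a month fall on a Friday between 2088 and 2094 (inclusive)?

Friday-the-13ths by year:
2088: Feb, Aug
2089: May
2090: Jan, Oct
2091: Apr, Jul
2092: Jun
2093: Feb, Mar, Nov
2094: Aug

12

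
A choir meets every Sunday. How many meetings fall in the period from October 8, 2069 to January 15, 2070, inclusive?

14

October 8, 2069 is a Tuesday.
The range spans 100 days (inclusive of both endpoints).
100 = 7 × 14 + 2, so there are 14 full weeks plus 2 extra days.
Each full week contributes one Sunday: 14 so far.
The 2 extra days are Tue, Wed — none qualify.
Total: 14 + 0 = 14.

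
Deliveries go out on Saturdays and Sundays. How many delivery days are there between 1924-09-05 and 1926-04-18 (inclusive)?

1924-09-05 is a Friday.
The range spans 591 days (inclusive of both endpoints).
591 = 7 × 84 + 3, so there are 84 full weeks plus 3 extra days.
Each full week contributes 2 days from the set (Sat, Sun): 84 × 2 = 168.
The 3 extra days are Friday, Saturday, Sunday — 2 of them qualify.
Total: 168 + 2 = 170.

170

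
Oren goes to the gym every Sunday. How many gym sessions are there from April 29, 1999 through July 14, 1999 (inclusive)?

11 Sundays

April 29, 1999 is a Thursday.
The range spans 77 days (inclusive of both endpoints).
77 = 7 × 11, so the span is exactly 11 full weeks.
Each full week contributes one Sunday: 11 so far.
Total: 11.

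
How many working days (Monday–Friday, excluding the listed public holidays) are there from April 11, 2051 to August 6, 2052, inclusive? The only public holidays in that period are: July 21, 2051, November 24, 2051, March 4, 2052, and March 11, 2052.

April 11, 2051 is a Tuesday.
From April 11, 2051 to August 6, 2052 is 484 days inclusive.
484 = 7 × 69 + 1, so there are 69 full weeks plus 1 extra day.
Each full week contributes 5 weekdays (Mon–Fri): 69 × 5 = 345.
The 1 extra day is Tue — 1 of them qualifies.
Total: 345 + 1 = 346.
Holidays: July 21, 2051 (Fri); November 24, 2051 (Fri); March 4, 2052 (Mon); March 11, 2052 (Mon).
All 4 holidays fall on weekdays, so subtract 4.
Business days: 346 − 4 = 342.

342 working days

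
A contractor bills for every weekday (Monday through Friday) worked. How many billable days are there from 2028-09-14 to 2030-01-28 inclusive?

358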